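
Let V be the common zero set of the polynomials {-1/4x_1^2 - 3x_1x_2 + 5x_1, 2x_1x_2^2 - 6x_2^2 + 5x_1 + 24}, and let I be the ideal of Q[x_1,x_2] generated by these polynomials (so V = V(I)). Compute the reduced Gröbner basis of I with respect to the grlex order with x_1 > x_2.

G = {x_1x_2^2 - 3x_2^2 + 5/2x_1 + 12, x_2^3 - 17/12x_2^2 - 13/24x_1 - 4x_2 + 17/3, x_1^2 + 12x_1x_2 - 20x_1}

f_1 = -1/4x_1^2 - 3x_1x_2 + 5x_1, LT = x_1^2.
f_2 = 2x_1x_2^2 - 6x_2^2 + 5x_1 + 24, LT = x_1x_2^2.

S(f_1,f_2): lcm = x_1^2x_2^2. S = 12x_1x_2^3 - 17x_1x_2^2 - 5/2x_1^2 - 12x_1.
  leading term x_1x_2^3: subtract (6x_2)·f_2 from 12x_1x_2^3 - 17x_1x_2^2 - 5/2x_1^2 - 12x_1 → -17x_1x_2^2 + 36x_2^3 - 5/2x_1^2 - 30x_1x_2 - 12x_1 - 144x_2
  leading term x_1x_2^2: subtract (-17/2)·f_2 from -17x_1x_2^2 + 36x_2^3 - 5/2x_1^2 - 30x_1x_2 - 12x_1 - 144x_2 → 36x_2^3 - 5/2x_1^2 - 30x_1x_2 - 51x_2^2 + 61/2x_1 - 144x_2 + 204
  leading term x_2^3: no divisor's leading term divides it; move 36x_2^3 to the remainder.
  leading term x_1^2: subtract (10)·f_1 from -5/2x_1^2 - 30x_1x_2 - 51x_2^2 + 61/2x_1 - 144x_2 + 204 → -51x_2^2 - 39/2x_1 - 144x_2 + 204
  leading term x_2^2: no divisor's leading term divides it; move -51x_2^2 to the remainder.
  leading term x_1: no divisor's leading term divides it; move -39/2x_1 to the remainder.
  leading term x_2: no divisor's leading term divides it; move -144x_2 to the remainder.
  leading term 1: no divisor's leading term divides it; move 204 to the remainder.
  remainder 36x_2^3 - 51x_2^2 - 39/2x_1 - 144x_2 + 204 ≠ 0; add g_3 = 36x_2^3 - 51x_2^2 - 39/2x_1 - 144x_2 + 204 to the basis.

The other S-polynomials (S(f_1,g_3), S(f_2,g_3)) all reduce to 0 modulo the current basis, so we have a Gröbner basis.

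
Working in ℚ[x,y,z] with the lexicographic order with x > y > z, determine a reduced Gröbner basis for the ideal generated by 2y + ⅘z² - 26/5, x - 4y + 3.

f_1 = 2y + ⅘z² - 26/5, LT = y.
f_2 = x - 4y + 3, LT = x.

The S-polynomials (S(f_1,f_2)) all reduce to 0 modulo the current basis, so we have a Gröbner basis.

G = {x + 8/5z² - 37/5, y + ⅖z² - 13/5}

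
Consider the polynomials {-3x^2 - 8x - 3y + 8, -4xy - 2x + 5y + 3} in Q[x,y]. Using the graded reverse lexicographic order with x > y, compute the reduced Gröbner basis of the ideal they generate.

G = {x^2 + 8/3x + y - 8/3, xy + 1/2x - 5/4y - 3/4, y^2 + 1/8x + 131/48y + 77/48}

f_1 = -3x^2 - 8x - 3y + 8, LT = x^2.
f_2 = -4xy - 2x + 5y + 3, LT = xy.

S(f_1,f_2): lcm = x^2y. S = -1/2x^2 + 47/12xy + y^2 + 3/4x - 8/3y.
  reduce S modulo (f_1, f_2):
  remainder y^2 + 1/8x + 131/48y + 77/48 ≠ 0; add g_3 = y^2 + 1/8x + 131/48y + 77/48 to the basis.

The other S-polynomials (S(f_1,g_3), S(f_2,g_3)) all reduce to 0 modulo the current basis, so we have a Gröbner basis.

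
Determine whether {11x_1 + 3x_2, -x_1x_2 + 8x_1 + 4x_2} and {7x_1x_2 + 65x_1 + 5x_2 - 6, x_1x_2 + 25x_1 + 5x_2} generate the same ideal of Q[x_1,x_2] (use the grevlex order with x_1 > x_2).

No, the ideals differ.

Equality of ideals is decidable: compute both reduced Gröbner bases (unique for the ordering) and check whether they agree.
Buchberger on the first generating set:
f_1 = 11x_1 + 3x_2, LT = x_1.
f_2 = -x_1x_2 + 8x_1 + 4x_2, LT = x_1x_2.

S(f_1,f_2): lcm = x_1x_2. S = 3/11x_2^2 + 8x_1 + 4x_2.
  leading term x_2^2: no divisor's leading term divides it; move 3/11x_2^2 to the remainder.
  leading term x_1: subtract (8/11)·f_1 from 8x_1 + 4x_2 → 20/11x_2
  leading term x_2: no divisor's leading term divides it; move 20/11x_2 to the remainder.
  remainder 3/11x_2^2 + 20/11x_2 ≠ 0; add g_3 = 3/11x_2^2 + 20/11x_2 to the basis.

The other S-polynomials (S(f_1,g_3), S(f_2,g_3)) all reduce to 0 modulo the current basis, so we have a Gröbner basis.
Inter-reduce: drop elements whose leading term is divisible by another's, tail-reduce, and make monic.
Reduced Gröbner basis: {x_2^2 + 20/3x_2, x_1 + 3/11x_2}.

Buchberger on the second generating set:
h_1 = 7x_1x_2 + 65x_1 + 5x_2 - 6, LT = x_1x_2.
h_2 = x_1x_2 + 25x_1 + 5x_2, LT = x_1x_2.

S(h_1,h_2): lcm = x_1x_2. S = -110/7x_1 - 30/7x_2 - 6/7.
  leading term x_1: no divisor's leading term divides it; move -110/7x_1 to the remainder.
  leading term x_2: no divisor's leading term divides it; move -30/7x_2 to the remainder.
  leading term 1: no divisor's leading term divides it; move -6/7 to the remainder.
  remainder -110/7x_1 - 30/7x_2 - 6/7 ≠ 0; add k_3 = -110/7x_1 - 30/7x_2 - 6/7 to the basis.

S(h_1,k_3): lcm = x_1x_2. S = -3/11x_2^2 + 65/7x_1 + 254/385x_2 - 6/7.
  leading term x_2^2: no divisor's leading term divides it; move -3/11x_2^2 to the remainder.
  leading term x_1: subtract (-13/22)·k_3 from 65/7x_1 + 254/385x_2 - 6/7 → -103/55x_2 - 15/11
  leading term x_2: no divisor's leading term divides it; move -103/55x_2 to the remainder.
  leading term 1: no divisor's leading term divides it; move -15/11 to the remainder.
  remainder -3/11x_2^2 - 103/55x_2 - 15/11 ≠ 0; add k_4 = -3/11x_2^2 - 103/55x_2 - 15/11 to the basis.

The other S-polynomials (S(h_2,k_3), S(h_1,k_4), S(h_2,k_4), S(k_3,k_4)) all reduce to 0 modulo the current basis, so we have a Gröbner basis.
Inter-reduce: drop elements whose leading term is divisible by another's, tail-reduce, and make monic.
Reduced Gröbner basis: {x_2^2 + 103/15x_2 + 5, x_1 + 3/11x_2 + 3/55}.

The bases are distinct; the ideals are different.
The same test decides containment: I ⊆ J iff every generator of I reduces to 0 modulo a Gröbner basis of J.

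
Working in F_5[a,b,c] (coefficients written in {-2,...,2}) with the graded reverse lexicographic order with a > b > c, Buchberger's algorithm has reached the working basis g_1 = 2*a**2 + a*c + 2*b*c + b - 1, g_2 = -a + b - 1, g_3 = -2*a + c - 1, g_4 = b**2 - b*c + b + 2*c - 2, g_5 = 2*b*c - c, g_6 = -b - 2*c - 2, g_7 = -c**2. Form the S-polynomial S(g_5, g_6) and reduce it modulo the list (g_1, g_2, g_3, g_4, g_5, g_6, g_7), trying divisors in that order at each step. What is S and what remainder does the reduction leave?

S(g_5, g_6) = -2*c**2; remainder on division = 0.

lcm(LM(g_5), LM(g_6)) = b*c.
S = (lcm/LT(g_5))·g_5 − (lcm/LT(g_6))·g_6 = -2*c**2.
Reduce S modulo (g_1, g_2, g_3, g_4, g_5, g_6, g_7) in that order:
  leading term c**2: subtract (2)·g_7 from -2*c**2 → 0
The remainder is 0, so this S-polynomial contributes no new basis element.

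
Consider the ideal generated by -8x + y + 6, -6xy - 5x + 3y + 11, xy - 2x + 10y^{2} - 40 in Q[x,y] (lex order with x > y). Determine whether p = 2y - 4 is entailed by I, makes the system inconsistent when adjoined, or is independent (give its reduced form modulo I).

First compute the reduced Gröbner basis of I by Buchberger's algorithm.
f_1 = -8x + y + 6, LT = x.
f_2 = -6xy - 5x + 3y + 11, LT = xy.
f_3 = xy - 2x + 10y^{2} - 40, LT = xy.

S(f_1,f_2): lcm = xy. S = -\tfrac{5}{6}x - \tfrac{1}{8}y^{2} - \tfrac{1}{4}y + \tfrac{11}{6}.
  reduce S modulo (f_1, f_2, f_3):
  remainder -\tfrac{1}{8}y^{2} - \tfrac{17}{48}y + \tfrac{29}{24} ≠ 0; add h_4 = -\tfrac{1}{8}y^{2} - \tfrac{17}{48}y + \tfrac{29}{24} to the basis.

S(f_1,f_3): lcm = xy. S = 2x - \tfrac{81}{8}y^{2} - \tfrac{3}{4}y + 40.
  reduce S modulo (f_1, f_2, f_3, h_4):
  remainder \tfrac{451}{16}y - \tfrac{451}{8} ≠ 0; add h_5 = \tfrac{451}{16}y - \tfrac{451}{8} to the basis.

The other S-polynomials (S(f_2,f_3), S(f_1,h_4), S(f_2,h_4), S(f_3,h_4), S(f_1,h_5), S(f_2,h_5), S(f_3,h_5), S(h_4,h_5)) all reduce to 0 modulo the current basis, so we have a Gröbner basis.
Inter-reduce: drop elements whose leading term is divisible by another's, tail-reduce, and make monic.
Reduced Gröbner basis: {x - 1, y - 2}.
Label its elements g_1 = x - 1, g_2 = y - 2.

Reduce p = 2y - 4 modulo G:
  leading term y: subtract (2)·g_2 from 2y - 4 → 0
  normal form = 0.
Since the normal form is 0, p ∈ I.

2y - 4 lies in I (it reduces to 0).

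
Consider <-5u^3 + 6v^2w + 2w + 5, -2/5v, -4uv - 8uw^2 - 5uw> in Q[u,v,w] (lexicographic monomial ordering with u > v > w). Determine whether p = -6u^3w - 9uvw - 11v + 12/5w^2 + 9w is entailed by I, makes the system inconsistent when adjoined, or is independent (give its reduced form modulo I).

First compute the reduced Gröbner basis of I by Buchberger's algorithm.
f_1 = -5u^3 + 6v^2w + 2w + 5, LT = u^3.
f_2 = -2/5v, LT = v.
f_3 = -4uv - 8uw^2 - 5uw, LT = uv.

S(f_1,f_2): leading monomials are coprime, so the S-polynomial reduces to 0 (Buchberger's first criterion).
S(f_1,f_3): lcm = u^3v. S = -2u^3w^2 - 5/4u^3w - 6/5v^3w - 2/5vw - v.
  leading term u^3w^2: subtract (2/5w^2)·f_1 from -2u^3w^2 - 5/4u^3w - 6/5v^3w - 2/5vw - v → -5/4u^3w - 6/5v^3w - 12/5v^2w^3 - 2/5vw - v - 4/5w^3 - 2w^2
  leading term u^3w: subtract (1/4w)·f_1 from -5/4u^3w - 6/5v^3w - 12/5v^2w^3 - 2/5vw - v - 4/5w^3 - 2w^2 → -6/5v^3w - 12/5v^2w^3 - 3/2v^2w^2 - 2/5vw - v - 4/5w^3 - 5/2w^2 - 5/4w
  leading term v^3w: subtract (3v^2w)·f_2 from -6/5v^3w - 12/5v^2w^3 - 3/2v^2w^2 - 2/5vw - v - 4/5w^3 - 5/2w^2 - 5/4w → -12/5v^2w^3 - 3/2v^2w^2 - 2/5vw - v - 4/5w^3 - 5/2w^2 - 5/4w
  leading term v^2w^3: subtract (6vw^3)·f_2 from -12/5v^2w^3 - 3/2v^2w^2 - 2/5vw - v - 4/5w^3 - 5/2w^2 - 5/4w → -3/2v^2w^2 - 2/5vw - v - 4/5w^3 - 5/2w^2 - 5/4w
  leading term v^2w^2: subtract (15/4vw^2)·f_2 from -3/2v^2w^2 - 2/5vw - v - 4/5w^3 - 5/2w^2 - 5/4w → -2/5vw - v - 4/5w^3 - 5/2w^2 - 5/4w
  leading term vw: subtract (w)·f_2 from -2/5vw - v - 4/5w^3 - 5/2w^2 - 5/4w → -v - 4/5w^3 - 5/2w^2 - 5/4w
  leading term v: subtract (5/2)·f_2 from -v - 4/5w^3 - 5/2w^2 - 5/4w → -4/5w^3 - 5/2w^2 - 5/4w
  leading term w^3: no divisor's leading term divides it; move -4/5w^3 to the remainder.
  leading term w^2: no divisor's leading term divides it; move -5/2w^2 to the remainder.
  leading term w: no divisor's leading term divides it; move -5/4w to the remainder.
  remainder -4/5w^3 - 5/2w^2 - 5/4w ≠ 0; add h_4 = -4/5w^3 - 5/2w^2 - 5/4w to the basis.

S(f_2,f_3): lcm = uv. S = -2uw^2 - 5/4uw.
  leading term uw^2: no divisor's leading term divides it; move -2uw^2 to the remainder.
  leading term uw: no divisor's leading term divides it; move -5/4uw to the remainder.
  remainder -2uw^2 - 5/4uw ≠ 0; add h_5 = -2uw^2 - 5/4uw to the basis.

S(f_1,h_4): leading monomials are coprime, so the S-polynomial reduces to 0 (Buchberger's first criterion).
S(f_2,h_4): leading monomials are coprime, so the S-polynomial reduces to 0 (Buchberger's first criterion).
S(f_3,h_4): leading monomials are coprime, so the S-polynomial reduces to 0 (Buchberger's first criterion).
S(f_1,h_5): lcm = u^3w^2. S = -5/8u^3w - 6/5v^2w^3 - 2/5w^3 - w^2.
  leading term u^3w: subtract (1/8w)·f_1 from -5/8u^3w - 6/5v^2w^3 - 2/5w^3 - w^2 → -6/5v^2w^3 - 3/4v^2w^2 - 2/5w^3 - 5/4w^2 - 5/8w
  leading term v^2w^3: subtract (3vw^3)·f_2 from -6/5v^2w^3 - 3/4v^2w^2 - 2/5w^3 - 5/4w^2 - 5/8w → -3/4v^2w^2 - 2/5w^3 - 5/4w^2 - 5/8w
  leading term v^2w^2: subtract (15/8vw^2)·f_2 from -3/4v^2w^2 - 2/5w^3 - 5/4w^2 - 5/8w → -2/5w^3 - 5/4w^2 - 5/8w
  leading term w^3: subtract (1/2)·h_4 from -2/5w^3 - 5/4w^2 - 5/8w → 0
  remainder 0.

S(f_2,h_5): leading monomials are coprime, so the S-polynomial reduces to 0 (Buchberger's first criterion).
S(f_3,h_5): lcm = uvw^2. S = -5/8uvw + 2uw^4 + 5/4uw^3.
  leading term uvw: subtract (25/16uw)·f_2 from -5/8uvw + 2uw^4 + 5/4uw^3 → 2uw^4 + 5/4uw^3
  leading term uw^4: subtract (-5/2uw)·h_4 from 2uw^4 + 5/4uw^3 → -5uw^3 - 25/8uw^2
  leading term uw^3: subtract (25/4u)·h_4 from -5uw^3 - 25/8uw^2 → 25/2uw^2 + 125/16uw
  leading term uw^2: subtract (-25/4)·h_5 from 25/2uw^2 + 125/16uw → 0
  remainder 0.

S(h_4,h_5): lcm = uw^3. S = 5/2uw^2 + 25/16uw.
  leading term uw^2: subtract (-5/4)·h_5 from 5/2uw^2 + 25/16uw → 0
  remainder 0.

Every S-polynomial of the final basis reduces to 0, so we have a Gröbner basis.
Inter-reduce: drop elements whose leading term is divisible by another's, tail-reduce, and make monic.
Reduced Gröbner basis: {u^3 - 2/5w - 1, uw^2 + 5/8uw, v, w^3 + 25/8w^2 + 25/16w}.
Label its elements g_1 = u^3 - 2/5w - 1, g_2 = uw^2 + 5/8uw, g_3 = v, g_4 = w^3 + 25/8w^2 + 25/16w.

Reduce p = -6u^3w - 9uvw - 11v + 12/5w^2 + 9w modulo G:
  leading term u^3w: subtract (-6w)·g_1 from -6u^3w - 9uvw - 11v + 12/5w^2 + 9w → -9uvw - 11v + 3w
  leading term uvw: subtract (-9uw)·g_3 from -9uvw - 11v + 3w → -11v + 3w
  leading term v: subtract (-11)·g_3 from -11v + 3w → 3w
  leading term w: no divisor's leading term divides it; move 3w to the remainder.
  normal form = 3w.
The normal form is nonzero, so p ∉ I. Since p minus its normal form lies in I, I + (p) = I + (r) where r = 3w; decide whether this ideal is the whole ring.
Run Buchberger on G together with r (pairs among the g_i already reduce to 0 since G is a Gröbner basis):
g_1 = u^3 - 2/5w - 1, LT = u^3.
g_2 = uw^2 + 5/8uw, LT = uw^2.
g_3 = v, LT = v.
g_4 = w^3 + 25/8w^2 + 25/16w, LT = w^3.
r = 3w, LT = w.

S(g_1,g_2): lcm = u^3w^2. S = -5/8u^3w - 2/5w^3 - w^2.
  leading term u^3w: subtract (-5/8w)·g_1 from -5/8u^3w - 2/5w^3 - w^2 → -2/5w^3 - 5/4w^2 - 5/8w
  leading term w^3: subtract (-2/5)·g_4 from -2/5w^3 - 5/4w^2 - 5/8w → 0
  remainder 0.

S(g_1,g_3): leading monomials are coprime, so the S-polynomial reduces to 0 (Buchberger's first criterion).
S(g_1,g_4): leading monomials are coprime, so the S-polynomial reduces to 0 (Buchberger's first criterion).
S(g_1,r): leading monomials are coprime, so the S-polynomial reduces to 0 (Buchberger's first criterion).
S(g_2,g_3): leading monomials are coprime, so the S-polynomial reduces to 0 (Buchberger's first criterion).
S(g_2,g_4): lcm = uw^3. S = -5/2uw^2 - 25/16uw.
  leading term uw^2: subtract (-5/2)·g_2 from -5/2uw^2 - 25/16uw → 0
  remainder 0.

S(g_2,r): lcm = uw^2. S = 5/8uw.
  leading term uw: subtract (5/24u)·r from 5/8uw → 0
  remainder 0.

S(g_3,g_4): leading monomials are coprime, so the S-polynomial reduces to 0 (Buchberger's first criterion).
S(g_3,r): leading monomials are coprime, so the S-polynomial reduces to 0 (Buchberger's first criterion).
S(g_4,r): lcm = w^3. S = 25/8w^2 + 25/16w.
  leading term w^2: subtract (25/24w)·r from 25/8w^2 + 25/16w → 25/16w
  leading term w: subtract (25/48)·r from 25/16w → 0
  remainder 0.

Every S-polynomial of the final basis reduces to 0, so we have a Gröbner basis.
Inter-reduce: drop elements whose leading term is divisible by another's, tail-reduce, and make monic.
Reduced Gröbner basis: {u^3 - 1, v, w}.
The reduced Gröbner basis of I + (p) is {u^3 - 1, v, w} ≠ {1}, a proper ideal, so the enlarged system stays consistent: p is independent of I, with normal form 3w.

The remainder on division by a Gröbner basis is unique — it is the normal form.

-6u^3w - 9uvw - 11v + 12/5w^2 + 9w is independent of I; its normal form modulo I is 3w.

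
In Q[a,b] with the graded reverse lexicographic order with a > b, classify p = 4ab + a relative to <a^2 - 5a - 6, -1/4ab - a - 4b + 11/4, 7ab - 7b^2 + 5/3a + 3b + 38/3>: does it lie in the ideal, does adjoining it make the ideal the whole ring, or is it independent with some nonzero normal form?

Adjoining 4ab + a makes the ideal the whole ring: the system is inconsistent.

First compute the reduced Gröbner basis of I by Buchberger's algorithm.
f_1 = a^2 - 5a - 6, LT = a^2.
f_2 = -1/4ab - a - 4b + 11/4, LT = ab.
f_3 = 7ab - 7b^2 + 5/3a + 3b + 38/3, LT = ab.

S(f_1,f_2): lcm = a^2b. S = -4a^2 - 21ab + 11a - 6b.
  leading term a^2: subtract (-4)·f_1 from -4a^2 - 21ab + 11a - 6b → -21ab - 9a - 6b - 24
  leading term ab: subtract (84)·f_2 from -21ab - 9a - 6b - 24 → 75a + 330b - 255
  leading term a: no divisor's leading term divides it; move 75a to the remainder.
  leading term b: no divisor's leading term divides it; move 330b to the remainder.
  leading term 1: no divisor's leading term divides it; move -255 to the remainder.
  remainder 75a + 330b - 255 ≠ 0; add h_4 = 75a + 330b - 255 to the basis.

S(f_1,f_3): lcm = a^2b. S = ab^2 - 5/21a^2 - 38/7ab - 38/21a - 6b.
  leading term ab^2: subtract (-4b)·f_2 from ab^2 - 5/21a^2 - 38/7ab - 38/21a - 6b → -5/21a^2 - 66/7ab - 16b^2 - 38/21a + 5b
  leading term a^2: subtract (-5/21)·f_1 from -5/21a^2 - 66/7ab - 16b^2 - 38/21a + 5b → -66/7ab - 16b^2 - 3a + 5b - 10/7
  leading term ab: subtract (264/7)·f_2 from -66/7ab - 16b^2 - 3a + 5b - 10/7 → -16b^2 + 243/7a + 1091/7b - 736/7
  leading term b^2: no divisor's leading term divides it; move -16b^2 to the remainder.
  leading term a: subtract (81/175)·h_4 from 243/7a + 1091/7b - 736/7 → 109/35b + 451/35
  leading term b: no divisor's leading term divides it; move 109/35b to the remainder.
  leading term 1: no divisor's leading term divides it; move 451/35 to the remainder.
  remainder -16b^2 + 109/35b + 451/35 ≠ 0; add h_5 = -16b^2 + 109/35b + 451/35 to the basis.

S(f_2,f_3): lcm = ab. S = b^2 + 79/21a + 109/7b - 269/21.
  leading term b^2: subtract (-1/16)·h_5 from b^2 + 79/21a + 109/7b - 269/21 → 79/21a + 8829/560b - 2881/240
  leading term a: subtract (79/1575)·h_4 from 79/21a + 8829/560b - 2881/240 → -1321/1680b + 1321/1680
  leading term b: no divisor's leading term divides it; move -1321/1680b to the remainder.
  leading term 1: no divisor's leading term divides it; move 1321/1680 to the remainder.
  remainder -1321/1680b + 1321/1680 ≠ 0; add h_6 = -1321/1680b + 1321/1680 to the basis.

The other S-polynomials (S(f_1,h_4), S(f_2,h_4), S(f_3,h_4), S(f_1,h_5), S(f_2,h_5), S(f_3,h_5), S(h_4,h_5), S(f_1,h_6), S(f_2,h_6), S(f_3,h_6), S(h_4,h_6), S(h_5,h_6)) all reduce to 0 modulo the current basis, so we have a Gröbner basis.
Inter-reduce: drop elements whose leading term is divisible by another's, tail-reduce, and make monic.
Reduced Gröbner basis: {a + 1, b - 1}.
Label its elements g_1 = a + 1, g_2 = b - 1.

Reduce p = 4ab + a modulo G:
  leading term ab: subtract (4b)·g_1 from 4ab + a → a - 4b
  leading term a: subtract (1)·g_1 from a - 4b → -4b - 1
  leading term b: subtract (-4)·g_2 from -4b - 1 → -5
  leading term 1: no divisor's leading term divides it; move -5 to the remainder.
  normal form = -5.
The normal form is nonzero, so p ∉ I. Since p minus its normal form lies in I, I + (p) = I + (r) where r = -5; decide whether this ideal is the whole ring.
Here r = -5 is a nonzero constant, hence a unit: 1 ∈ I + (p), the Gröbner basis of I + (p) is {1}, and the enlarged system has no common solution — adjoining p is inconsistent.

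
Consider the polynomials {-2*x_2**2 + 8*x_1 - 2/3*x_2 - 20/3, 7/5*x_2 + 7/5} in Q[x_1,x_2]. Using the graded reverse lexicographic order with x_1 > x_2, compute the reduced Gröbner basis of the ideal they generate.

G = {x_1 - 1, x_2 + 1}

f_1 = -2*x_2**2 + 8*x_1 - 2/3*x_2 - 20/3, LT = x_2**2.
f_2 = 7/5*x_2 + 7/5, LT = x_2.

S(f_1,f_2): lcm = x_2**2. S = -4*x_1 - 2/3*x_2 + 10/3.
  leading term x_1: no divisor's leading term divides it; move -4*x_1 to the remainder.
  leading term x_2: subtract (-10/21)·f_2 from -2/3*x_2 + 10/3 → 4
  leading term 1: no divisor's leading term divides it; move 4 to the remainder.
  remainder -4*x_1 + 4 ≠ 0; add g_3 = -4*x_1 + 4 to the basis.

The other S-polynomials (S(f_1,g_3), S(f_2,g_3)) all reduce to 0 modulo the current basis, so we have a Gröbner basis.
Inter-reduce: drop elements whose leading term is divisible by another's, tail-reduce, and make monic.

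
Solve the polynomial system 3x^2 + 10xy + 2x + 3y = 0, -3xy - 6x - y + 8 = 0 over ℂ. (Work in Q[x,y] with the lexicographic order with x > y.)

Compute a lex Gröbner basis by Buchberger's algorithm.
f_1 = 3x^2 + 10xy + 2x + 3y, LT = x^2.
f_2 = -3xy - 6x - y + 8, LT = xy.

S(f_1,f_2): lcm = x^2y. S = -2x^2 + 10/3xy^2 + 1/3xy + 8/3x + y^2.
  leading term x^2: subtract (-2/3)·f_1 from -2x^2 + 10/3xy^2 + 1/3xy + 8/3x + y^2 → 10/3xy^2 + 7xy + 4x + y^2 + 2y
  leading term xy^2: subtract (-10/9y)·f_2 from 10/3xy^2 + 7xy + 4x + y^2 + 2y → 1/3xy + 4x - 1/9y^2 + 98/9y
  leading term xy: subtract (-1/9)·f_2 from 1/3xy + 4x - 1/9y^2 + 98/9y → 10/3x - 1/9y^2 + 97/9y + 8/9
  leading term x: no divisor's leading term divides it; move 10/3x to the remainder.
  leading term y^2: no divisor's leading term divides it; move -1/9y^2 to the remainder.
  leading term y: no divisor's leading term divides it; move 97/9y to the remainder.
  leading term 1: no divisor's leading term divides it; move 8/9 to the remainder.
  remainder 10/3x - 1/9y^2 + 97/9y + 8/9 ≠ 0; add h_3 = 10/3x - 1/9y^2 + 97/9y + 8/9 to the basis.

S(f_2,h_3): lcm = xy. S = 2x + 1/30y^3 - 97/30y^2 + 1/15y - 8/3.
  leading term x: subtract (3/5)·h_3 from 2x + 1/30y^3 - 97/30y^2 + 1/15y - 8/3 → 1/30y^3 - 19/6y^2 - 32/5y - 16/5
  leading term y^3: no divisor's leading term divides it; move 1/30y^3 to the remainder.
  leading term y^2: no divisor's leading term divides it; move -19/6y^2 to the remainder.
  leading term y: no divisor's leading term divides it; move -32/5y to the remainder.
  leading term 1: no divisor's leading term divides it; move -16/5 to the remainder.
  remainder 1/30y^3 - 19/6y^2 - 32/5y - 16/5 ≠ 0; add h_4 = 1/30y^3 - 19/6y^2 - 32/5y - 16/5 to the basis.

The other S-polynomials (S(f_1,h_3), S(f_1,h_4), S(f_2,h_4), S(h_3,h_4)) all reduce to 0 modulo the current basis, so we have a Gröbner basis.
Inter-reduce: drop elements whose leading term is divisible by another's, tail-reduce, and make monic.
Reduced Gröbner basis: {x - 1/30y^2 + 97/30y + 4/15, y^3 - 95y^2 - 192y - 96}.

The lex basis is triangular: the last element involves only y. Solving y^3 - 95y^2 - 192y - 96 = 0 gives y ∈ {-1, 48 - 20*sqrt(6), 48 + 20*sqrt(6)}; substituting each value into the earlier elements determines the remaining variables.
  y = -1: the earlier basis element becomes x - 3 = 0, giving x = 3 — point (3, -1).
  y = 48 - 20*sqrt(6): the earlier basis element becomes x - 2*sqrt(6)/3 - 4/3 = 0, giving x = 4/3 + 2*sqrt(6)/3 — point (4/3 + 2*sqrt(6)/3, 48 - 20*sqrt(6)).
  y = 48 + 20*sqrt(6): the earlier basis element becomes x - 4/3 + 2*sqrt(6)/3 = 0, giving x = 4/3 - 2*sqrt(6)/3 — point (4/3 - 2*sqrt(6)/3, 48 + 20*sqrt(6)).
Substituting each solution back into the original system confirms all equations vanish.

{(3, -1), (4/3 + 2*sqrt(6)/3, 48 - 20*sqrt(6)), (4/3 - 2*sqrt(6)/3, 48 + 20*sqrt(6))}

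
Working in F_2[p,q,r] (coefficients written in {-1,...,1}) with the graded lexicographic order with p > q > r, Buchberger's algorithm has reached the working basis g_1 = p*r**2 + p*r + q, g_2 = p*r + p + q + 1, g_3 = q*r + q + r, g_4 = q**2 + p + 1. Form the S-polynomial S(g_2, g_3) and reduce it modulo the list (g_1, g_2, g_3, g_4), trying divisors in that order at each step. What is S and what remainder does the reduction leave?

S(g_2, g_3) = p*r + q**2 + q; remainder on division = 0.

lcm(LM(g_2), LM(g_3)) = p*q*r.
S = (lcm/LT(g_2))·g_2 − (lcm/LT(g_3))·g_3 = p*r + q**2 + q.
Reduce S modulo (g_1, g_2, g_3, g_4) in that order:
  leading term p*r: subtract (1)·g_2 from p*r + q**2 + q → q**2 + p + 1
  leading term q**2: subtract (1)·g_4 from q**2 + p + 1 → 0
The remainder is 0, so this S-polynomial contributes no new basis element.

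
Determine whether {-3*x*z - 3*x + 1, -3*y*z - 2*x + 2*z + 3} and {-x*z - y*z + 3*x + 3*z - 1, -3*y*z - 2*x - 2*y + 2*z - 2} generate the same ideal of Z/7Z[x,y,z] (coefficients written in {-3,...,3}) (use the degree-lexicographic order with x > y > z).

No, the ideals differ.

For a fixed monomial order, each ideal has a unique reduced Gröbner basis; comparing bases decides equality.
Buchberger on the first generating set:
f_1 = -3*x*z - 3*x + 1, LT = x*z.
f_2 = -3*y*z - 2*x + 2*z + 3, LT = y*z.

S(f_1,f_2): lcm = x*y*z. S = -3*x**2 + x*y + 3*x*z + x + 2*y.
  leading term x**2: no divisor's leading term divides it; move -3*x**2 to the remainder.
  leading term x*y: no divisor's leading term divides it; move x*y to the remainder.
  leading term x*z: subtract (-1)·f_1 from 3*x*z + x + 2*y → -2*x + 2*y + 1
  leading term x: no divisor's leading term divides it; move -2*x to the remainder.
  leading term y: no divisor's leading term divides it; move 2*y to the remainder.
  leading term 1: no divisor's leading term divides it; move 1 to the remainder.
  remainder -3*x**2 + x*y - 2*x + 2*y + 1 ≠ 0; add g_3 = -3*x**2 + x*y - 2*x + 2*y + 1 to the basis.

The other S-polynomials (S(f_1,g_3), S(f_2,g_3)) all reduce to 0 modulo the current basis, so we have a Gröbner basis.
Inter-reduce: drop elements whose leading term is divisible by another's, tail-reduce, and make monic.
Reduced Gröbner basis: {x**2 + 2*x*y + 3*x - 3*y + 2, x*z + x + 2, y*z + 3*x - 3*z - 1}.

Buchberger on the second generating set:
h_1 = -x*z - y*z + 3*x + 3*z - 1, LT = x*z.
h_2 = -3*y*z - 2*x - 2*y + 2*z - 2, LT = y*z.

S(h_1,h_2): lcm = x*y*z. S = y**2*z - 3*x**2 + x*y + 3*x*z - 3*y*z - 3*x + y.
  leading term y**2*z: subtract (2*y)·h_2 from y**2*z - 3*x**2 + x*y + 3*x*z - 3*y*z - 3*x + y → -3*x**2 - 2*x*y + 3*x*z - 3*y**2 - 3*x - 2*y
  leading term x**2: no divisor's leading term divides it; move -3*x**2 to the remainder.
  leading term x*y: no divisor's leading term divides it; move -2*x*y to the remainder.
  leading term x*z: subtract (-3)·h_1 from 3*x*z - 3*y**2 - 3*x - 2*y → -3*y**2 - 3*y*z - x - 2*y + 2*z - 3
  leading term y**2: no divisor's leading term divides it; move -3*y**2 to the remainder.
  leading term y*z: subtract (1)·h_2 from -3*y*z - x - 2*y + 2*z - 3 → x - 1
  leading term x: no divisor's leading term divides it; move x to the remainder.
  leading term 1: no divisor's leading term divides it; move -1 to the remainder.
  remainder -3*x**2 - 2*x*y - 3*y**2 + x - 1 ≠ 0; add k_3 = -3*x**2 - 2*x*y - 3*y**2 + x - 1 to the basis.

The other S-polynomials (S(h_1,k_3), S(h_2,k_3)) all reduce to 0 modulo the current basis, so we have a Gröbner basis.
Inter-reduce: drop elements whose leading term is divisible by another's, tail-reduce, and make monic.
Reduced Gröbner basis: {x**2 + 3*x*y + y**2 + 2*x - 2, x*z + x - 3*y - 2, y*z + 3*x + 3*y - 3*z + 3}.

These differ, so the ideals are not equal.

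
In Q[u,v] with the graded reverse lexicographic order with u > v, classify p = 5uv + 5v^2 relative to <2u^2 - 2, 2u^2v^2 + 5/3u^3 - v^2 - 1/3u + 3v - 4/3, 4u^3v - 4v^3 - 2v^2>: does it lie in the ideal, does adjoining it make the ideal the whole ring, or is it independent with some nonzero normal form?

First compute the reduced Gröbner basis of I by Buchberger's algorithm.
f_1 = 2u^2 - 2, LT = u^2.
f_2 = 2u^2v^2 + 5/3u^3 - v^2 - 1/3u + 3v - 4/3, LT = u^2v^2.
f_3 = 4u^3v - 4v^3 - 2v^2, LT = u^3v.

S(f_1,f_2): lcm = u^2v^2. S = -5/6u^3 - 1/2v^2 + 1/6u - 3/2v + 2/3.
  leading term u^3: subtract (-5/12u)·f_1 from -5/6u^3 - 1/2v^2 + 1/6u - 3/2v + 2/3 → -1/2v^2 - 2/3u - 3/2v + 2/3
  leading term v^2: no divisor's leading term divides it; move -1/2v^2 to the remainder.
  leading term u: no divisor's leading term divides it; move -2/3u to the remainder.
  leading term v: no divisor's leading term divides it; move -3/2v to the remainder.
  leading term 1: no divisor's leading term divides it; move 2/3 to the remainder.
  remainder -1/2v^2 - 2/3u - 3/2v + 2/3 ≠ 0; add h_4 = -1/2v^2 - 2/3u - 3/2v + 2/3 to the basis.

S(f_1,f_3): lcm = u^3v. S = v^3 - uv + 1/2v^2.
  leading term v^3: subtract (-2v)·h_4 from v^3 - uv + 1/2v^2 → -7/3uv - 5/2v^2 + 4/3v
  leading term uv: no divisor's leading term divides it; move -7/3uv to the remainder.
  leading term v^2: subtract (5)·h_4 from -5/2v^2 + 4/3v → 10/3u + 53/6v - 10/3
  leading term u: no divisor's leading term divides it; move 10/3u to the remainder.
  leading term v: no divisor's leading term divides it; move 53/6v to the remainder.
  leading term 1: no divisor's leading term divides it; move -10/3 to the remainder.
  remainder -7/3uv + 10/3u + 53/6v - 10/3 ≠ 0; add h_5 = -7/3uv + 10/3u + 53/6v - 10/3 to the basis.

S(f_2,f_3): lcm = u^3v^2. S = 5/6u^4 + v^4 - 1/2uv^2 + 1/2v^3 - 1/6u^2 + 3/2uv - 2/3u.
  leading term u^4: subtract (5/12u^2)·f_1 from 5/6u^4 + v^4 - 1/2uv^2 + 1/2v^3 - 1/6u^2 + 3/2uv - 2/3u → v^4 - 1/2uv^2 + 1/2v^3 + 2/3u^2 + 3/2uv - 2/3u
  leading term v^4: subtract (-2v^2)·h_4 from v^4 - 1/2uv^2 + 1/2v^3 + 2/3u^2 + 3/2uv - 2/3u → -11/6uv^2 - 5/2v^3 + 2/3u^2 + 3/2uv + 4/3v^2 - 2/3u
  leading term uv^2: subtract (11/3u)·h_4 from -11/6uv^2 - 5/2v^3 + 2/3u^2 + 3/2uv + 4/3v^2 - 2/3u → -5/2v^3 + 28/9u^2 + 7uv + 4/3v^2 - 28/9u
  leading term v^3: subtract (5v)·h_4 from -5/2v^3 + 28/9u^2 + 7uv + 4/3v^2 - 28/9u → 28/9u^2 + 31/3uv + 53/6v^2 - 28/9u - 10/3v
  leading term u^2: subtract (14/9)·f_1 from 28/9u^2 + 31/3uv + 53/6v^2 - 28/9u - 10/3v → 31/3uv + 53/6v^2 - 28/9u - 10/3v + 28/9
  leading term uv: subtract (-31/7)·h_5 from 31/3uv + 53/6v^2 - 28/9u - 10/3v + 28/9 → 53/6v^2 + 734/63u + 501/14v - 734/63
  leading term v^2: subtract (-53/3)·h_4 from 53/6v^2 + 734/63u + 501/14v - 734/63 → -8/63u + 65/7v + 8/63
  leading term u: no divisor's leading term divides it; move -8/63u to the remainder.
  leading term v: no divisor's leading term divides it; move 65/7v to the remainder.
  leading term 1: no divisor's leading term divides it; move 8/63 to the remainder.
  remainder -8/63u + 65/7v + 8/63 ≠ 0; add h_6 = -8/63u + 65/7v + 8/63 to the basis.

S(f_1,h_5): lcm = u^2v. S = 10/7u^2 + 53/14uv - 10/7u - v.
  leading term u^2: subtract (5/7)·f_1 from 10/7u^2 + 53/14uv - 10/7u - v → 53/14uv - 10/7u - v + 10/7
  leading term uv: subtract (-159/98)·h_5 from 53/14uv - 10/7u - v + 10/7 → 195/49u + 2613/196v - 195/49
  leading term u: subtract (-1755/56)·h_6 from 195/49u + 2613/196v - 195/49 → 17043/56v
  leading term v: no divisor's leading term divides it; move 17043/56v to the remainder.
  remainder 17043/56v ≠ 0; add h_7 = 17043/56v to the basis.

The other S-polynomials (S(f_1,h_4), S(f_2,h_4), S(f_3,h_4), S(f_2,h_5), S(f_3,h_5), S(h_4,h_5), S(f_1,h_6), S(f_2,h_6), S(f_3,h_6), S(h_4,h_6), S(h_5,h_6), S(f_1,h_7), S(f_2,h_7), S(f_3,h_7), S(h_4,h_7), S(h_5,h_7), S(h_6,h_7)) all reduce to 0 modulo the current basis, so we have a Gröbner basis.
Inter-reduce: drop elements whose leading term is divisible by another's, tail-reduce, and make monic.
Reduced Gröbner basis: {u - 1, v}.
Label its elements g_1 = u - 1, g_2 = v.

Reduce p = 5uv + 5v^2 modulo G:
  leading term uv: subtract (5v)·g_1 from 5uv + 5v^2 → 5v^2 + 5v
  leading term v^2: subtract (5v)·g_2 from 5v^2 + 5v → 5v
  leading term v: subtract (5)·g_2 from 5v → 0
  normal form = 0.
Since the normal form is 0, p ∈ I.

Ideal membership is decidable via reduction modulo a Gröbner basis.

5uv + 5v^2 lies in I (it reduces to 0).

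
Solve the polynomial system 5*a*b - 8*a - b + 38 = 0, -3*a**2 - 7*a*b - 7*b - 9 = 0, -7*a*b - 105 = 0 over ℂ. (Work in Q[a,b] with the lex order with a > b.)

Compute a lex Gröbner basis by Buchberger's algorithm.
f_1 = 5*a*b - 8*a - b + 38, LT = a*b.
f_2 = -3*a**2 - 7*a*b - 7*b - 9, LT = a**2.
f_3 = -7*a*b - 105, LT = a*b.

S(f_1,f_2): lcm = a**2*b. S = -8/5*a**2 - 7/3*a*b**2 - 1/5*a*b + 38/5*a - 7/3*b**2 - 3*b.
  leading term a**2: subtract (8/15)·f_2 from -8/5*a**2 - 7/3*a*b**2 - 1/5*a*b + 38/5*a - 7/3*b**2 - 3*b → -7/3*a*b**2 + 53/15*a*b + 38/5*a - 7/3*b**2 + 11/15*b + 24/5
  leading term a*b**2: subtract (-7/15*b)·f_1 from -7/3*a*b**2 + 53/15*a*b + 38/5*a - 7/3*b**2 + 11/15*b + 24/5 → -1/5*a*b + 38/5*a - 14/5*b**2 + 277/15*b + 24/5
  leading term a*b: subtract (-1/25)·f_1 from -1/5*a*b + 38/5*a - 14/5*b**2 + 277/15*b + 24/5 → 182/25*a - 14/5*b**2 + 1382/75*b + 158/25
  leading term a: no divisor's leading term divides it; move 182/25*a to the remainder.
  leading term b**2: no divisor's leading term divides it; move -14/5*b**2 to the remainder.
  leading term b: no divisor's leading term divides it; move 1382/75*b to the remainder.
  leading term 1: no divisor's leading term divides it; move 158/25 to the remainder.
  remainder 182/25*a - 14/5*b**2 + 1382/75*b + 158/25 ≠ 0; add h_4 = 182/25*a - 14/5*b**2 + 1382/75*b + 158/25 to the basis.

S(f_1,f_3): lcm = a*b. S = -8/5*a - 1/5*b - 37/5.
  leading term a: subtract (-20/91)·h_4 from -8/5*a - 1/5*b - 37/5 → -8/13*b**2 + 1051/273*b - 547/91
  leading term b**2: no divisor's leading term divides it; move -8/13*b**2 to the remainder.
  leading term b: no divisor's leading term divides it; move 1051/273*b to the remainder.
  leading term 1: no divisor's leading term divides it; move -547/91 to the remainder.
  remainder -8/13*b**2 + 1051/273*b - 547/91 ≠ 0; add h_5 = -8/13*b**2 + 1051/273*b - 547/91 to the basis.

S(f_2,f_3): lcm = a**2*b. S = 7/3*a*b**2 - 15*a + 7/3*b**2 + 3*b.
  leading term a*b**2: subtract (7/15*b)·f_1 from 7/3*a*b**2 - 15*a + 7/3*b**2 + 3*b → 56/15*a*b - 15*a + 14/5*b**2 - 221/15*b
  leading term a*b: subtract (56/75)·f_1 from 56/15*a*b - 15*a + 14/5*b**2 - 221/15*b → -677/75*a + 14/5*b**2 - 1049/75*b - 2128/75
  leading term a: subtract (-677/546)·h_4 from -677/75*a + 14/5*b**2 - 1049/75*b - 2128/75 → -131/195*b**2 + 36286/4095*b - 28033/1365
  leading term b**2: subtract (131/120)·h_5 from -131/195*b**2 + 36286/4095*b - 28033/1365 → 559/120*b - 559/40
  leading term b: no divisor's leading term divides it; move 559/120*b to the remainder.
  leading term 1: no divisor's leading term divides it; move -559/40 to the remainder.
  remainder 559/120*b - 559/40 ≠ 0; add h_6 = 559/120*b - 559/40 to the basis.

The other S-polynomials (S(f_1,h_4), S(f_2,h_4), S(f_3,h_4), S(f_1,h_5), S(f_2,h_5), S(f_3,h_5), S(h_4,h_5), S(f_1,h_6), S(f_2,h_6), S(f_3,h_6), S(h_4,h_6), S(h_5,h_6)) all reduce to 0 modulo the current basis, so we have a Gröbner basis.
Inter-reduce: drop elements whose leading term is divisible by another's, tail-reduce, and make monic.
Reduced Gröbner basis: {a + 5, b - 3}.

Elimination: the polynomial b - 3 lies in the elimination ideal for b, so b ∈ {3}. For each such b, the remaining basis elements (now univariate) give the rest of the solution.
  b = 3: the earlier basis element becomes a + 5 = 0, giving a = -5 — point (-5, 3).
Substituting each solution back into the original system confirms all equations vanish.

{(-5, 3)}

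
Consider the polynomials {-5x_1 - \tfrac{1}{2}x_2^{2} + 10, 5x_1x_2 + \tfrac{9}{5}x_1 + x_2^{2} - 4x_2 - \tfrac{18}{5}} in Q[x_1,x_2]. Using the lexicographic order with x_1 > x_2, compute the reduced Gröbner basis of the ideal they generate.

G = {x_1 + \tfrac{1}{10}x_2^{2} - 2, x_2^{3} - \tfrac{41}{25}x_2^{2} - 12x_2}

f_1 = -5x_1 - \tfrac{1}{2}x_2^{2} + 10, LT = x_1.
f_2 = 5x_1x_2 + \tfrac{9}{5}x_1 + x_2^{2} - 4x_2 - \tfrac{18}{5}, LT = x_1x_2.

S(f_1,f_2): lcm = x_1x_2. S = -\tfrac{9}{25}x_1 + \tfrac{1}{10}x_2^{3} - \tfrac{1}{5}x_2^{2} - \tfrac{6}{5}x_2 + \tfrac{18}{25}.
  leading term x_1: subtract (\tfrac{9}{125})·f_1 from -\tfrac{9}{25}x_1 + \tfrac{1}{10}x_2^{3} - \tfrac{1}{5}x_2^{2} - \tfrac{6}{5}x_2 + \tfrac{18}{25} → \tfrac{1}{10}x_2^{3} - \tfrac{41}{250}x_2^{2} - \tfrac{6}{5}x_2
  leading term x_2^{3}: no divisor's leading term divides it; move \tfrac{1}{10}x_2^{3} to the remainder.
  leading term x_2^{2}: no divisor's leading term divides it; move -\tfrac{41}{250}x_2^{2} to the remainder.
  leading term x_2: no divisor's leading term divides it; move -\tfrac{6}{5}x_2 to the remainder.
  remainder \tfrac{1}{10}x_2^{3} - \tfrac{41}{250}x_2^{2} - \tfrac{6}{5}x_2 ≠ 0; add g_3 = \tfrac{1}{10}x_2^{3} - \tfrac{41}{250}x_2^{2} - \tfrac{6}{5}x_2 to the basis.

S(f_1,g_3): leading monomials are coprime, so the S-polynomial reduces to 0 (Buchberger's first criterion).
S(f_2,g_3): lcm = x_1x_2^{3}. S = 2x_1x_2^{2} + 12x_1x_2 + \tfrac{1}{5}x_2^{4} - \tfrac{4}{5}x_2^{3} - \tfrac{18}{25}x_2^{2}.
  leading term x_1x_2^{2}: subtract (-\tfrac{2}{5}x_2^{2})·f_1 from 2x_1x_2^{2} + 12x_1x_2 + \tfrac{1}{5}x_2^{4} - \tfrac{4}{5}x_2^{3} - \tfrac{18}{25}x_2^{2} → 12x_1x_2 - \tfrac{4}{5}x_2^{3} + \tfrac{82}{25}x_2^{2}
  leading term x_1x_2: subtract (-\tfrac{12}{5}x_2)·f_1 from 12x_1x_2 - \tfrac{4}{5}x_2^{3} + \tfrac{82}{25}x_2^{2} → -2x_2^{3} + \tfrac{82}{25}x_2^{2} + 24x_2
  leading term x_2^{3}: subtract (-20)·g_3 from -2x_2^{3} + \tfrac{82}{25}x_2^{2} + 24x_2 → 0
  remainder 0.

Every S-polynomial of the final basis reduces to 0, so we have a Gröbner basis.
Inter-reduce: drop elements whose leading term is divisible by another's, tail-reduce, and make monic.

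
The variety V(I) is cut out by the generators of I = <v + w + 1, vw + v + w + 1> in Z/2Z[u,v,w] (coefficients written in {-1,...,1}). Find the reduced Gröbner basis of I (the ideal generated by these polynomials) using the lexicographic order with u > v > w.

f_1 = v + w + 1, LT = v.
f_2 = vw + v + w + 1, LT = vw.

S(f_1,f_2): lcm = vw. S = v + w^2 + 1.
  leading term v: subtract (1)·f_1 from v + w^2 + 1 → w^2 + w
  leading term w^2: no divisor's leading term divides it; move w^2 to the remainder.
  leading term w: no divisor's leading term divides it; move w to the remainder.
  remainder w^2 + w ≠ 0; add g_3 = w^2 + w to the basis.

S(f_1,g_3): leading monomials are coprime, so the S-polynomial reduces to 0 (Buchberger's first criterion).
S(f_2,g_3): lcm = vw^2. S = w^2 + w.
  leading term w^2: subtract (1)·g_3 from w^2 + w → 0
  remainder 0.

Every S-polynomial of the final basis reduces to 0, so we have a Gröbner basis.
Inter-reduce: drop elements whose leading term is divisible by another's, tail-reduce, and make monic.

G = {v + w + 1, w^2 + w}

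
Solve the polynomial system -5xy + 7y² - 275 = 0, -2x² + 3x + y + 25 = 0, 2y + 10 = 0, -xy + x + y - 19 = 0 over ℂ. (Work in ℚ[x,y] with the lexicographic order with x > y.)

Compute a lex Gröbner basis by Buchberger's algorithm.
f_1 = -5xy + 7y² - 275, LT = xy.
f_2 = -2x² + 3x + y + 25, LT = x².
f_3 = 2y + 10, LT = y.
f_4 = -xy + x + y - 19, LT = xy.

S(f_1,f_2): lcm = x²y. S = -7/5xy² + 3/2xy + 55x + ½y² + 25/2y.
  leading term xy²: subtract (7/25y)·f_1 from -7/5xy² + 3/2xy + 55x + ½y² + 25/2y → 3/2xy + 55x - 49/25y³ + ½y² + 179/2y
  leading term xy: subtract (-3/10)·f_1 from 3/2xy + 55x - 49/25y³ + ½y² + 179/2y → 55x - 49/25y³ + 13/5y² + 179/2y - 165/2
  leading term x: no divisor's leading term divides it; move 55x to the remainder.
  leading term y³: subtract (-49/50y²)·f_3 from -49/25y³ + 13/5y² + 179/2y - 165/2 → 62/5y² + 179/2y - 165/2
  leading term y²: subtract (31/5y)·f_3 from 62/5y² + 179/2y - 165/2 → 55/2y - 165/2
  leading term y: subtract (55/4)·f_3 from 55/2y - 165/2 → -220
  leading term 1: no divisor's leading term divides it; move -220 to the remainder.
  remainder 55x - 220 ≠ 0; add h_5 = 55x - 220 to the basis.

The other S-polynomials (S(f_1,f_3), S(f_1,f_4), S(f_2,f_3), S(f_2,f_4), S(f_3,f_4), S(f_1,h_5), S(f_2,h_5), S(f_3,h_5), S(f_4,h_5)) all reduce to 0 modulo the current basis, so we have a Gröbner basis.
Inter-reduce: drop elements whose leading term is divisible by another's, tail-reduce, and make monic.
Reduced Gröbner basis: {x - 4, y + 5}.

Elimination: the polynomial y + 5 lies in the elimination ideal for y, so y ∈ {-5}. For each such y, the remaining basis elements (now univariate) give the rest of the solution.
  y = -5: the earlier basis element becomes x - 4 = 0, giving x = 4 — point (4, -5).
Check: every point annihilates each of the original generators.

{(4, -5)}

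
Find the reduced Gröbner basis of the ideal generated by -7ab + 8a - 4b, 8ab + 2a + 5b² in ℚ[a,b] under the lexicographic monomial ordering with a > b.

f_1 = -7ab + 8a - 4b, LT = ab.
f_2 = 8ab + 2a + 5b², LT = ab.

S(f_1,f_2): lcm = ab. S = -39/28a - ⅝b² + 4/7b.
  leading term a: no divisor's leading term divides it; move -39/28a to the remainder.
  leading term b²: no divisor's leading term divides it; move -⅝b² to the remainder.
  leading term b: no divisor's leading term divides it; move 4/7b to the remainder.
  remainder -39/28a - ⅝b² + 4/7b ≠ 0; add g_3 = -39/28a - ⅝b² + 4/7b to the basis.

S(f_1,g_3): lcm = ab. S = -8/7a - 35/78b³ + 16/39b² + 4/7b.
  leading term a: subtract (32/39)·g_3 from -8/7a - 35/78b³ + 16/39b² + 4/7b → -35/78b³ + 12/13b² + 4/39b
  leading term b³: no divisor's leading term divides it; move -35/78b³ to the remainder.
  leading term b²: no divisor's leading term divides it; move 12/13b² to the remainder.
  leading term b: no divisor's leading term divides it; move 4/39b to the remainder.
  remainder -35/78b³ + 12/13b² + 4/39b ≠ 0; add g_4 = -35/78b³ + 12/13b² + 4/39b to the basis.

The other S-polynomials (S(f_2,g_3), S(f_1,g_4), S(f_2,g_4), S(g_3,g_4)) all reduce to 0 modulo the current basis, so we have a Gröbner basis.
Inter-reduce: drop elements whose leading term is divisible by another's, tail-reduce, and make monic.

G = {a + 35/78b² - 16/39b, b³ - 72/35b² - 8/35b}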